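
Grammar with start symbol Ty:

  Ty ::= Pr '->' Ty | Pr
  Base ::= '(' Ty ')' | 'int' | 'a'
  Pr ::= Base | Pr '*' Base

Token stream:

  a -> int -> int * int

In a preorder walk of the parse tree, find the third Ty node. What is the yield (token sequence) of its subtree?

int * int

[Ty [Pr [Base a]] -> [Ty [Pr [Base int]] -> [Ty [Pr [Pr [Base int]] * [Base int]]]]]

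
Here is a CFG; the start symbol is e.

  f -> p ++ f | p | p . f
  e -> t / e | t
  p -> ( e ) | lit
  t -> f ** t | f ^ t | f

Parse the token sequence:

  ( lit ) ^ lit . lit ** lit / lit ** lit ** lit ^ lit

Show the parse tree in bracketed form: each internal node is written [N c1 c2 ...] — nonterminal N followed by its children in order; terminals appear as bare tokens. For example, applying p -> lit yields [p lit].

[e [t [f [p ( [e [t [f [p lit]]]] )]] ^ [t [f [p lit] . [f [p lit]]] ** [t [f [p lit]]]]] / [e [t [f [p lit]] ** [t [f [p lit]] ** [t [f [p lit]] ^ [t [f [p lit]]]]]]]]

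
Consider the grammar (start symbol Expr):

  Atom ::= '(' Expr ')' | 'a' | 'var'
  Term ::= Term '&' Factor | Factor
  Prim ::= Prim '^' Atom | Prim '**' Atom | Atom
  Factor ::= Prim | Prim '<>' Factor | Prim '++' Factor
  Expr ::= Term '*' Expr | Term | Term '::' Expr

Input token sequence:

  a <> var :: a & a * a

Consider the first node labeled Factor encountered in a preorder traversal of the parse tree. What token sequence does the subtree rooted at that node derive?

[Expr [Term [Factor [Prim [Atom a]] <> [Factor [Prim [Atom var]]]]] :: [Expr [Term [Term [Factor [Prim [Atom a]]]] & [Factor [Prim [Atom a]]]] * [Expr [Term [Factor [Prim [Atom a]]]]]]]

a <> var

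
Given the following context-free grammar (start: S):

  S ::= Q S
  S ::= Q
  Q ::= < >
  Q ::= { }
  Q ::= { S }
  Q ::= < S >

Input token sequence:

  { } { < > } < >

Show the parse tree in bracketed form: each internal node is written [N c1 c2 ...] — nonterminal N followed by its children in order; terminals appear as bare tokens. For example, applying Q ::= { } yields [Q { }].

[S [Q { }] [S [Q { [S [Q < >]] }] [S [Q < >]]]]

S
Q S
{ } S
{ } Q S
{ } { S } S
{ } { Q } S
{ } { < > } S
{ } { < > } Q
{ } { < > } < >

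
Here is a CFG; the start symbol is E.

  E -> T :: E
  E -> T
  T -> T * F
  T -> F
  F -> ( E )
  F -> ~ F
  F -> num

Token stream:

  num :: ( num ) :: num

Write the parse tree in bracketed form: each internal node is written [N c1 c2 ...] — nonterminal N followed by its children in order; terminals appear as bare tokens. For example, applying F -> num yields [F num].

[E [T [F num]] :: [E [T [F ( [E [T [F num]]] )]] :: [E [T [F num]]]]]

E
T :: E
F :: E
num :: E
num :: T :: E
num :: F :: E
num :: ( E ) :: E
num :: ( T ) :: E
num :: ( F ) :: E
num :: ( num ) :: E
num :: ( num ) :: T
num :: ( num ) :: F
num :: ( num ) :: num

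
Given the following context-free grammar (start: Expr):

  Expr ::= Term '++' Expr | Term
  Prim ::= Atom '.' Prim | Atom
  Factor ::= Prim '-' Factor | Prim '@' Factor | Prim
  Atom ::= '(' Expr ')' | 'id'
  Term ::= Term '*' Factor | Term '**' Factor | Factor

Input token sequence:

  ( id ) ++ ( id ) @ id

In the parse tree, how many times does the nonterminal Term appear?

4

[Expr [Term [Factor [Prim [Atom ( [Expr [Term [Factor [Prim [Atom id]]]]] )]]]] ++ [Expr [Term [Factor [Prim [Atom ( [Expr [Term [Factor [Prim [Atom id]]]]] )]] @ [Factor [Prim [Atom id]]]]]]]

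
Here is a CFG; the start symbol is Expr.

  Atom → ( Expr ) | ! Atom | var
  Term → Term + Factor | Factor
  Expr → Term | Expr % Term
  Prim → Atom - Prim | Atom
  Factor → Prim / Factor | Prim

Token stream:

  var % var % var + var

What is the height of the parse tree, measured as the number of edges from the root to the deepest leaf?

7

[Expr [Expr [Expr [Term [Factor [Prim [Atom var]]]]] % [Term [Factor [Prim [Atom var]]]]] % [Term [Term [Factor [Prim [Atom var]]]] + [Factor [Prim [Atom var]]]]]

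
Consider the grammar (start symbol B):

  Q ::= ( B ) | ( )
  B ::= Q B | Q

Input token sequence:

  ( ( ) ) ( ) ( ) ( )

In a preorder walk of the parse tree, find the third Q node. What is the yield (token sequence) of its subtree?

[B [Q ( [B [Q ( )]] )] [B [Q ( )] [B [Q ( )] [B [Q ( )]]]]]

( )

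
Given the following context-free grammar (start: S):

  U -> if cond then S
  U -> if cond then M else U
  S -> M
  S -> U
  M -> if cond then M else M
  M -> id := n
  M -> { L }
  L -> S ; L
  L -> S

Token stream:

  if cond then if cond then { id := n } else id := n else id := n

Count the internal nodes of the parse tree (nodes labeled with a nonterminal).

[S [M if cond then [M if cond then [M { [L [S [M id := n]]] }] else [M id := n]] else [M id := n]]]

9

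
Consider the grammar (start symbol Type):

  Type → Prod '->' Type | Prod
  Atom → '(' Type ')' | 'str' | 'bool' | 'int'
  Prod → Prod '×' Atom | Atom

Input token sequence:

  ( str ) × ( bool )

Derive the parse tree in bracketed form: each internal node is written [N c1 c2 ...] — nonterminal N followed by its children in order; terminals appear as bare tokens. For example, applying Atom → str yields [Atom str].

Type
Prod
Prod × Atom
Atom × Atom
( Type ) × Atom
( Prod ) × Atom
( Atom ) × Atom
( str ) × Atom
( str ) × ( Type )
( str ) × ( Prod )
( str ) × ( Atom )
( str ) × ( bool )

[Type [Prod [Prod [Atom ( [Type [Prod [Atom str]]] )]] × [Atom ( [Type [Prod [Atom bool]]] )]]]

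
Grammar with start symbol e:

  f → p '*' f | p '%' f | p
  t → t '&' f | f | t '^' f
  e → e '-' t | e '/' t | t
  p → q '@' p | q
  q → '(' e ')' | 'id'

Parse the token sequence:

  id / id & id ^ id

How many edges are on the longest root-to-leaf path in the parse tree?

[e [e [t [f [p [q id]]]]] / [t [t [t [f [p [q id]]]] & [f [p [q id]]]] ^ [f [p [q id]]]]]

7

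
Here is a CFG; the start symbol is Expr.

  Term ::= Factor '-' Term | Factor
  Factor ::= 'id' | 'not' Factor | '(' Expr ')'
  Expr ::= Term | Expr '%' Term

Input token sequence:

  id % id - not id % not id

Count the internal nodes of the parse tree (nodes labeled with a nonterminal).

13

[Expr [Expr [Expr [Term [Factor id]]] % [Term [Factor id] - [Term [Factor not [Factor id]]]]] % [Term [Factor not [Factor id]]]]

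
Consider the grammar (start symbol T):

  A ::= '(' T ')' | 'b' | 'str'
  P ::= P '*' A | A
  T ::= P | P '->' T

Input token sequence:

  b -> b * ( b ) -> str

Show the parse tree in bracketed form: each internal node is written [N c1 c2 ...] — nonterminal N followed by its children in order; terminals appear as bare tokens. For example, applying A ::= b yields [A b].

T
P -> T
A -> T
b -> T
b -> P -> T
b -> P * A -> T
b -> A * A -> T
b -> b * A -> T
b -> b * ( T ) -> T
b -> b * ( P ) -> T
b -> b * ( A ) -> T
b -> b * ( b ) -> T
b -> b * ( b ) -> P
b -> b * ( b ) -> A
b -> b * ( b ) -> str

[T [P [A b]] -> [T [P [P [A b]] * [A ( [T [P [A b]]] )]] -> [T [P [A str]]]]]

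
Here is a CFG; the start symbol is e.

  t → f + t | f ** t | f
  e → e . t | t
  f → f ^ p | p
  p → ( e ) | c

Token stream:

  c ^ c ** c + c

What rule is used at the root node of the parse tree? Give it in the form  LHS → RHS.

e → t

[e [t [f [f [p c]] ^ [p c]] ** [t [f [p c]] + [t [f [p c]]]]]]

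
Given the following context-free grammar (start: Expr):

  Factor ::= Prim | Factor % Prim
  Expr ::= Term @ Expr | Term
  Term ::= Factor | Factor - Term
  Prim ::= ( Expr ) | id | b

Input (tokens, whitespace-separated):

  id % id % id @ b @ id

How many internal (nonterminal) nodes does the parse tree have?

[Expr [Term [Factor [Factor [Factor [Prim id]] % [Prim id]] % [Prim id]]] @ [Expr [Term [Factor [Prim b]]] @ [Expr [Term [Factor [Prim id]]]]]]

16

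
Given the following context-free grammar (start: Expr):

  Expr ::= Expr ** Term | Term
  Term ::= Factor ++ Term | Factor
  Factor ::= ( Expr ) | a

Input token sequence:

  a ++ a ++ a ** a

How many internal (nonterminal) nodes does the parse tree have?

[Expr [Expr [Term [Factor a] ++ [Term [Factor a] ++ [Term [Factor a]]]]] ** [Term [Factor a]]]

10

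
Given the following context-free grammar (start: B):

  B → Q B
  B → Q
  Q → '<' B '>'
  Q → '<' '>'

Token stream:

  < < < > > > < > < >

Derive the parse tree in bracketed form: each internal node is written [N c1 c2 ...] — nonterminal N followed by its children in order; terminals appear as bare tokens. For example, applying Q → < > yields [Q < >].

[B [Q < [B [Q < [B [Q < >]] >]] >] [B [Q < >] [B [Q < >]]]]

B
Q B
< B > B
< Q > B
< < B > > B
< < Q > > B
< < < > > > B
< < < > > > Q B
< < < > > > < > B
< < < > > > < > Q
< < < > > > < > < >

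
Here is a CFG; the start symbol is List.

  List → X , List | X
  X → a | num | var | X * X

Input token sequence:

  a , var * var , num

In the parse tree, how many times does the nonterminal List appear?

3

[List [X a] , [List [X [X var] * [X var]] , [List [X num]]]]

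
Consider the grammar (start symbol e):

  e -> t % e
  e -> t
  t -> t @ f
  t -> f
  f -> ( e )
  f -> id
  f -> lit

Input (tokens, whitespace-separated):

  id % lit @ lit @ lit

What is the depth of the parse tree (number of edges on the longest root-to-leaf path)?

[e [t [f id]] % [e [t [t [t [f lit]] @ [f lit]] @ [f lit]]]]

6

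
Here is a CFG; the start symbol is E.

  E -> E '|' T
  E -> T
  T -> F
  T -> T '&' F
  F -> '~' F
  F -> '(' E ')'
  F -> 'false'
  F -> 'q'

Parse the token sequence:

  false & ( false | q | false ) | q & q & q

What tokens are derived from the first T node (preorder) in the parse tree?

false & ( false | q | false )

[E [E [T [T [F false]] & [F ( [E [E [E [T [F false]]] | [T [F q]]] | [T [F false]]] )]]] | [T [T [T [F q]] & [F q]] & [F q]]]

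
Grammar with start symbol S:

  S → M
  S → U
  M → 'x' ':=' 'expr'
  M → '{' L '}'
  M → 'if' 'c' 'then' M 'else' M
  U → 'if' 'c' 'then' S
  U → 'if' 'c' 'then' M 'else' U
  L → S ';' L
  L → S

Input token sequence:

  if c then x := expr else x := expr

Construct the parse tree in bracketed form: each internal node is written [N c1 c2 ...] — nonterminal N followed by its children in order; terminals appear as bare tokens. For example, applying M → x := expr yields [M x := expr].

S
M
if c then M else M
if c then x := expr else M
if c then x := expr else x := expr

[S [M if c then [M x := expr] else [M x := expr]]]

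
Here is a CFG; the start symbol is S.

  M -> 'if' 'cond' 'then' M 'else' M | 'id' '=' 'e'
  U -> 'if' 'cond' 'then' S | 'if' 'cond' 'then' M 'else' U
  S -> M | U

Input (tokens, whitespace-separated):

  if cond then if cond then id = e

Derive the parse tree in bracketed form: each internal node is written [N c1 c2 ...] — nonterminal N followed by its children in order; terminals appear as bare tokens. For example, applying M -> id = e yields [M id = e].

S
U
if cond then S
if cond then U
if cond then if cond then S
if cond then if cond then M
if cond then if cond then id = e

[S [U if cond then [S [U if cond then [S [M id = e]]]]]]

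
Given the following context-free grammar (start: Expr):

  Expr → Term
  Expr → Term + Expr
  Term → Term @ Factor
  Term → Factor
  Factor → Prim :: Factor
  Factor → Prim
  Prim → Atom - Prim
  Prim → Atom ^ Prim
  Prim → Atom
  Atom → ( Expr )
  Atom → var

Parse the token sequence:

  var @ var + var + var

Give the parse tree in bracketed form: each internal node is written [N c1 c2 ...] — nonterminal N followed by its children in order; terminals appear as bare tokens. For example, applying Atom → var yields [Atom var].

Expr
Term + Expr
Term @ Factor + Expr
Factor @ Factor + Expr
Prim @ Factor + Expr
Atom @ Factor + Expr
var @ Factor + Expr
var @ Prim + Expr
var @ Atom + Expr
var @ var + Expr
var @ var + Term + Expr
var @ var + Factor + Expr
var @ var + Prim + Expr
var @ var + Atom + Expr
var @ var + var + Expr
var @ var + var + Term
var @ var + var + Factor
var @ var + var + Prim
var @ var + var + Atom
var @ var + var + var

[Expr [Term [Term [Factor [Prim [Atom var]]]] @ [Factor [Prim [Atom var]]]] + [Expr [Term [Factor [Prim [Atom var]]]] + [Expr [Term [Factor [Prim [Atom var]]]]]]]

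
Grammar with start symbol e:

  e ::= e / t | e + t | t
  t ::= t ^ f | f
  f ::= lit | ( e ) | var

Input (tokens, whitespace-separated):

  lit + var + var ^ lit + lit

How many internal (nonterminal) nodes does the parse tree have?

[e [e [e [e [t [f lit]]] + [t [f var]]] + [t [t [f var]] ^ [f lit]]] + [t [f lit]]]

14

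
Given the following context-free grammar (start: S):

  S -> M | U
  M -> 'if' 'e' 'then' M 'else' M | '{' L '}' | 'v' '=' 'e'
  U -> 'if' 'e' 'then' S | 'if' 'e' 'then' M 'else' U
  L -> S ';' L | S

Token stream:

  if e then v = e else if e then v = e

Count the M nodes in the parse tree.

[S [U if e then [M v = e] else [U if e then [S [M v = e]]]]]

2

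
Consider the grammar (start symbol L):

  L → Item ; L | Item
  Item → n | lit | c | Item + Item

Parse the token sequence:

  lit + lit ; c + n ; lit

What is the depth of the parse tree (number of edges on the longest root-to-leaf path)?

4

[L [Item [Item lit] + [Item lit]] ; [L [Item [Item c] + [Item n]] ; [L [Item lit]]]]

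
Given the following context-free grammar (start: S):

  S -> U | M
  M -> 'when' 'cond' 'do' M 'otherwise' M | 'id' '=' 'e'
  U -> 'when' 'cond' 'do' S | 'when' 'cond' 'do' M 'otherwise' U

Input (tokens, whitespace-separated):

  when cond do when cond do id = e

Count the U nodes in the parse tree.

[S [U when cond do [S [U when cond do [S [M id = e]]]]]]

2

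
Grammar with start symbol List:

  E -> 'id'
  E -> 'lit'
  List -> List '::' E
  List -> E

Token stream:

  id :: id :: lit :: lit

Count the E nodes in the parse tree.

[List [List [List [List [E id]] :: [E id]] :: [E lit]] :: [E lit]]

4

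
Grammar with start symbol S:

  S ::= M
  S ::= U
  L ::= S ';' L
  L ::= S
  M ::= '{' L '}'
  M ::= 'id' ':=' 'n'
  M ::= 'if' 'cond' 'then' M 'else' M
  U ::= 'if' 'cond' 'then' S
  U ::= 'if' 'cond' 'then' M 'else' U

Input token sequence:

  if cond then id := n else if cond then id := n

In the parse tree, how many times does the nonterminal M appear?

2

[S [U if cond then [M id := n] else [U if cond then [S [M id := n]]]]]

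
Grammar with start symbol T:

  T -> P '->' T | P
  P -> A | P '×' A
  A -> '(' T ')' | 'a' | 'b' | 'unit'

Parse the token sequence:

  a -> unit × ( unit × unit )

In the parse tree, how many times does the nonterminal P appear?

[T [P [A a]] -> [T [P [P [A unit]] × [A ( [T [P [P [A unit]] × [A unit]]] )]]]]

5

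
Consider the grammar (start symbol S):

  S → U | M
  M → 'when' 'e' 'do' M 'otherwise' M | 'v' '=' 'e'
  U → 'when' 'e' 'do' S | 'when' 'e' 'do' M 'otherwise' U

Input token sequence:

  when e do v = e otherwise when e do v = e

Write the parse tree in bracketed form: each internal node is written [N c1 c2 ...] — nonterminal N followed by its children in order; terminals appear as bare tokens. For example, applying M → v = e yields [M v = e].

S
U
when e do M otherwise U
when e do v = e otherwise U
when e do v = e otherwise when e do S
when e do v = e otherwise when e do M
when e do v = e otherwise when e do v = e

[S [U when e do [M v = e] otherwise [U when e do [S [M v = e]]]]]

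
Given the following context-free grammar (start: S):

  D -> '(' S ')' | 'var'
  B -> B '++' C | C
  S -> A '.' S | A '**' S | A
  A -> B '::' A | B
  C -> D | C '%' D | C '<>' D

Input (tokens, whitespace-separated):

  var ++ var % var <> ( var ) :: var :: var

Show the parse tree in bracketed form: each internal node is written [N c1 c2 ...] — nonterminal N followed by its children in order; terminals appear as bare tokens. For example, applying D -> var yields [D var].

[S [A [B [B [C [D var]]] ++ [C [C [C [D var]] % [D var]] <> [D ( [S [A [B [C [D var]]]]] )]]] :: [A [B [C [D var]]] :: [A [B [C [D var]]]]]]]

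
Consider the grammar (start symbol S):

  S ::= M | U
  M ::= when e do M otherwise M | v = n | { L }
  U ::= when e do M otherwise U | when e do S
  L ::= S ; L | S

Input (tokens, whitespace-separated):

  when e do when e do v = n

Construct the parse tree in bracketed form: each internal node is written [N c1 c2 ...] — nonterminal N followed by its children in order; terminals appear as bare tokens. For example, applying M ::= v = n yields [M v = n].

S
U
when e do S
when e do U
when e do when e do S
when e do when e do M
when e do when e do v = n

[S [U when e do [S [U when e do [S [M v = n]]]]]]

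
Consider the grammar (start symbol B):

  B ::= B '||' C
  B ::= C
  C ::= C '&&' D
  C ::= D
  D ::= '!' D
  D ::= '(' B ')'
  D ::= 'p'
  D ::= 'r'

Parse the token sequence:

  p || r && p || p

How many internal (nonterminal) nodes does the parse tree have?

11

[B [B [B [C [D p]]] || [C [C [D r]] && [D p]]] || [C [D p]]]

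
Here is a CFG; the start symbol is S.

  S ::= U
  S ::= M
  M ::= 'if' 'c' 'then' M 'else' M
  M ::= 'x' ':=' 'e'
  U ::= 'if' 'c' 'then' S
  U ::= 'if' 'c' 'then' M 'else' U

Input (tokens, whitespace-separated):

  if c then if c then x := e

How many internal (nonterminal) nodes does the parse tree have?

[S [U if c then [S [U if c then [S [M x := e]]]]]]

6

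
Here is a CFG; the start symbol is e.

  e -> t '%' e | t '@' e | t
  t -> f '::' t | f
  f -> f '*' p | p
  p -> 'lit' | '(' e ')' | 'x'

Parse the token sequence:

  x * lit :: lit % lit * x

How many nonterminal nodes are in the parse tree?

15

[e [t [f [f [p x]] * [p lit]] :: [t [f [p lit]]]] % [e [t [f [f [p lit]] * [p x]]]]]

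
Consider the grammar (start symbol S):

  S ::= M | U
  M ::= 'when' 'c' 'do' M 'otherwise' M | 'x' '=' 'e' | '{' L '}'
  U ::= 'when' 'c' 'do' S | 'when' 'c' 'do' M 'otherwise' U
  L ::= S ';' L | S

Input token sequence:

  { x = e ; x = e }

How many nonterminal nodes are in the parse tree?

8

[S [M { [L [S [M x = e]] ; [L [S [M x = e]]]] }]]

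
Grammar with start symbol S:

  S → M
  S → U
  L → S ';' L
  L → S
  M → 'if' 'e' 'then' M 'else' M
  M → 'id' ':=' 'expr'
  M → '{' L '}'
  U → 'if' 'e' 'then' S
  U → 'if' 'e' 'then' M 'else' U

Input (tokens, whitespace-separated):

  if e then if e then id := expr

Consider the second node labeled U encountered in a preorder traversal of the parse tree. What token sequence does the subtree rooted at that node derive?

if e then id := expr

[S [U if e then [S [U if e then [S [M id := expr]]]]]]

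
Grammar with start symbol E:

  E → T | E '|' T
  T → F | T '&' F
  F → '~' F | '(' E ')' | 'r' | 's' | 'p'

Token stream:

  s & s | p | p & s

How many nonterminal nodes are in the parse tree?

[E [E [E [T [T [F s]] & [F s]]] | [T [F p]]] | [T [T [F p]] & [F s]]]

13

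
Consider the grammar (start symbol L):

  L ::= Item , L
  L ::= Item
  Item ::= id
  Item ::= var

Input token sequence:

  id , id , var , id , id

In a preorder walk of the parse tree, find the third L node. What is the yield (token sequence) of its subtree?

var , id , id

[L [Item id] , [L [Item id] , [L [Item var] , [L [Item id] , [L [Item id]]]]]]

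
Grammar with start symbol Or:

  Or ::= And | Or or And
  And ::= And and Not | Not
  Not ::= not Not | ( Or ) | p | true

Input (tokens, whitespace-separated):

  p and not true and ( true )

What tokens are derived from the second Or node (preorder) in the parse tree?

true

[Or [And [And [And [Not p]] and [Not not [Not true]]] and [Not ( [Or [And [Not true]]] )]]]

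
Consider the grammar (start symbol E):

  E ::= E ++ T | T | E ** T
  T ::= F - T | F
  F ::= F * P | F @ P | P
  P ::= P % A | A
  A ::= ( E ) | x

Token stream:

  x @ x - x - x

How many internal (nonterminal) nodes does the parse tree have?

[E [T [F [F [P [A x]]] @ [P [A x]]] - [T [F [P [A x]]] - [T [F [P [A x]]]]]]]

16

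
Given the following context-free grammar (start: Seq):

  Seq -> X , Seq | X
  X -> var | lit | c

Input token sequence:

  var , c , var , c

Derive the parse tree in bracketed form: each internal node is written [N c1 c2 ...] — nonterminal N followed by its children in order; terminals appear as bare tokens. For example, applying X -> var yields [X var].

[Seq [X var] , [Seq [X c] , [Seq [X var] , [Seq [X c]]]]]

Seq
X , Seq
var , Seq
var , X , Seq
var , c , Seq
var , c , X , Seq
var , c , var , Seq
var , c , var , X
var , c , var , c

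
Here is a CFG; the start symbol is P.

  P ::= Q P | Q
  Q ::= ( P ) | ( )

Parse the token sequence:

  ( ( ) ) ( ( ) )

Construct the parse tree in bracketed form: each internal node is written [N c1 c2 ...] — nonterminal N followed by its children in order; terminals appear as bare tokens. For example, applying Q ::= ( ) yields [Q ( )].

[P [Q ( [P [Q ( )]] )] [P [Q ( [P [Q ( )]] )]]]

P
Q P
( P ) P
( Q ) P
( ( ) ) P
( ( ) ) Q
( ( ) ) ( P )
( ( ) ) ( Q )
( ( ) ) ( ( ) )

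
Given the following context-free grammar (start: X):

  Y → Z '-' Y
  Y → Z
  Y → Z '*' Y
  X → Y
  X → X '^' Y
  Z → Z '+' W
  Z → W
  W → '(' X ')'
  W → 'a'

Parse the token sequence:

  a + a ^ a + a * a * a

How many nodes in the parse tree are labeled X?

[X [X [Y [Z [Z [W a]] + [W a]]]] ^ [Y [Z [Z [W a]] + [W a]] * [Y [Z [W a]] * [Y [Z [W a]]]]]]

2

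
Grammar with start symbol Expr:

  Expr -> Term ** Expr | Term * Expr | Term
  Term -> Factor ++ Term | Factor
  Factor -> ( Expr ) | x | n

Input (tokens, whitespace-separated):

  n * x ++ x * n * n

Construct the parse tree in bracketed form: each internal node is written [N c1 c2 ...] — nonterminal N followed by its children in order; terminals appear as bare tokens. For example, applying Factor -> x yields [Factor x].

Expr
Term * Expr
Factor * Expr
n * Expr
n * Term * Expr
n * Factor ++ Term * Expr
n * x ++ Term * Expr
n * x ++ Factor * Expr
n * x ++ x * Expr
n * x ++ x * Term * Expr
n * x ++ x * Factor * Expr
n * x ++ x * n * Expr
n * x ++ x * n * Term
n * x ++ x * n * Factor
n * x ++ x * n * n

[Expr [Term [Factor n]] * [Expr [Term [Factor x] ++ [Term [Factor x]]] * [Expr [Term [Factor n]] * [Expr [Term [Factor n]]]]]]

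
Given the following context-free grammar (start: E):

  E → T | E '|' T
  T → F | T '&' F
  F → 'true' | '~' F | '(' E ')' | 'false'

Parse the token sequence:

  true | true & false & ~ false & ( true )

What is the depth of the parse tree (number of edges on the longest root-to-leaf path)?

6

[E [E [T [F true]]] | [T [T [T [T [F true]] & [F false]] & [F ~ [F false]]] & [F ( [E [T [F true]]] )]]]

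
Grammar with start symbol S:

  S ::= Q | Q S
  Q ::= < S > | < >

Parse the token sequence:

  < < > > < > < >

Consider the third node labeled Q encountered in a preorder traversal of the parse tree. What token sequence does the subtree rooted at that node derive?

[S [Q < [S [Q < >]] >] [S [Q < >] [S [Q < >]]]]

< >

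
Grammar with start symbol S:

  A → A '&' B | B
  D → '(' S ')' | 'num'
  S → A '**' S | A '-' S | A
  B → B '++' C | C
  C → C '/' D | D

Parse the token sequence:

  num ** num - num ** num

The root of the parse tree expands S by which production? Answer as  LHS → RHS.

S → A '**' S

[S [A [B [C [D num]]]] ** [S [A [B [C [D num]]]] - [S [A [B [C [D num]]]] ** [S [A [B [C [D num]]]]]]]]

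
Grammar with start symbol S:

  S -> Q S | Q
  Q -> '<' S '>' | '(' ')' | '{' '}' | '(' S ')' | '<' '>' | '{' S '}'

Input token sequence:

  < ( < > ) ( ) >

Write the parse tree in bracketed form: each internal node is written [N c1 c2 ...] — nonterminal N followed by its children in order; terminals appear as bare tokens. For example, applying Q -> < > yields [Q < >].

[S [Q < [S [Q ( [S [Q < >]] )] [S [Q ( )]]] >]]

S
Q
< S >
< Q S >
< ( S ) S >
< ( Q ) S >
< ( < > ) S >
< ( < > ) Q >
< ( < > ) ( ) >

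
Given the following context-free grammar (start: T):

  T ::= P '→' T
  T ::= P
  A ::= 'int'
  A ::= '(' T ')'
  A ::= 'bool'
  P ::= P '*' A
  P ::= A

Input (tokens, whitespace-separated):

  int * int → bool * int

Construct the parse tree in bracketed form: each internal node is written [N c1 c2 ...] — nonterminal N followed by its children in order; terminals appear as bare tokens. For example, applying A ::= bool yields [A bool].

T
P → T
P * A → T
A * A → T
int * A → T
int * int → T
int * int → P
int * int → P * A
int * int → A * A
int * int → bool * A
int * int → bool * int

[T [P [P [A int]] * [A int]] → [T [P [P [A bool]] * [A int]]]]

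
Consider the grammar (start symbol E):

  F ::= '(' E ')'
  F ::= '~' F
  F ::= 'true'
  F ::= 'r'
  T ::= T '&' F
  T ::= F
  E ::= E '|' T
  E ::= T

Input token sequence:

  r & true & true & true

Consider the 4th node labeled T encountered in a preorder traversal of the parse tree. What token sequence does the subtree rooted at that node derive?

[E [T [T [T [T [F r]] & [F true]] & [F true]] & [F true]]]

r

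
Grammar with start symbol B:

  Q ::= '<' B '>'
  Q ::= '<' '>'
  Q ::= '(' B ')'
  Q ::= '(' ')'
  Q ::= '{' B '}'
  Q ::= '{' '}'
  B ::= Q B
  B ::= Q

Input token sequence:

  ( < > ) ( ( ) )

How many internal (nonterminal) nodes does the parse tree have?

8

[B [Q ( [B [Q < >]] )] [B [Q ( [B [Q ( )]] )]]]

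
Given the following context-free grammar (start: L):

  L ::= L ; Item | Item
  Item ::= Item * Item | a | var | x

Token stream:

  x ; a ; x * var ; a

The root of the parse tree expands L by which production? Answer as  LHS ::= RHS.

[L [L [L [L [Item x]] ; [Item a]] ; [Item [Item x] * [Item var]]] ; [Item a]]

L ::= L ; Item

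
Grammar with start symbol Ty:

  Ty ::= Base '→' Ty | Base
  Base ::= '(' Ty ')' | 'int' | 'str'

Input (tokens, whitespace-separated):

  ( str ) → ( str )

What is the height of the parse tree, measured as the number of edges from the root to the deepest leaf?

5

[Ty [Base ( [Ty [Base str]] )] → [Ty [Base ( [Ty [Base str]] )]]]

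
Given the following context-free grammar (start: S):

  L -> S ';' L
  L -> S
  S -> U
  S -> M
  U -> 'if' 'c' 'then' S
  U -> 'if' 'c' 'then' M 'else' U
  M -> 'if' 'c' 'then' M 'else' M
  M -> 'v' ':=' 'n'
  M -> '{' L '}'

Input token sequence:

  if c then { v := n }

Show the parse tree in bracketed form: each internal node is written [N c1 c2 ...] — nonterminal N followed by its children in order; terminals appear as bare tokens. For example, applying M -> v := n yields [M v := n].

S
U
if c then S
if c then M
if c then { L }
if c then { S }
if c then { M }
if c then { v := n }

[S [U if c then [S [M { [L [S [M v := n]]] }]]]]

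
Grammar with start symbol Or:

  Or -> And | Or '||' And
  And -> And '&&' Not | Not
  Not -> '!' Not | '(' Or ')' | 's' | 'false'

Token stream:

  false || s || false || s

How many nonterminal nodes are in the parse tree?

[Or [Or [Or [Or [And [Not false]]] || [And [Not s]]] || [And [Not false]]] || [And [Not s]]]

12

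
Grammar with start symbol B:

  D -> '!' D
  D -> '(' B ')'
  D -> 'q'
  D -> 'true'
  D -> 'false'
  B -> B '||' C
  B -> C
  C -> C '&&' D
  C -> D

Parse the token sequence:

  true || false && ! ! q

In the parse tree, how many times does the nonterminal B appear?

2

[B [B [C [D true]]] || [C [C [D false]] && [D ! [D ! [D q]]]]]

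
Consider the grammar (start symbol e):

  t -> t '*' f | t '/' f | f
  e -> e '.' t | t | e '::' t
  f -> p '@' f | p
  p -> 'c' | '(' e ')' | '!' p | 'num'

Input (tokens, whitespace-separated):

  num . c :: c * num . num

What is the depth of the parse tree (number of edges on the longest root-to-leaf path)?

[e [e [e [e [t [f [p num]]]] . [t [f [p c]]]] :: [t [t [f [p c]]] * [f [p num]]]] . [t [f [p num]]]]

7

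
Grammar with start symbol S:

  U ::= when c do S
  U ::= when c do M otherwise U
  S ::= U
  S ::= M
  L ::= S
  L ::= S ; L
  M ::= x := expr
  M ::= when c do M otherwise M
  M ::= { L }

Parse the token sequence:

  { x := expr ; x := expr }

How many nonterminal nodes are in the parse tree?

8

[S [M { [L [S [M x := expr]] ; [L [S [M x := expr]]]] }]]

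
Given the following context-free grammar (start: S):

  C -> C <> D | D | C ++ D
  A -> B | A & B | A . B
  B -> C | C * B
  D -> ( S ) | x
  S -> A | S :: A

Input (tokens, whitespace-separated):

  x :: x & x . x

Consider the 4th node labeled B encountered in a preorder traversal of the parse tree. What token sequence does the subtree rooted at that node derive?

[S [S [A [B [C [D x]]]]] :: [A [A [A [B [C [D x]]]] & [B [C [D x]]]] . [B [C [D x]]]]]

x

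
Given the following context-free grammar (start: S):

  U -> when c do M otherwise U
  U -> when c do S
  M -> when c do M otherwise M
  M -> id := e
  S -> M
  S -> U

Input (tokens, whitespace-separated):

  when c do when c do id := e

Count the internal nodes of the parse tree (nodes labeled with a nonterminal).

[S [U when c do [S [U when c do [S [M id := e]]]]]]

6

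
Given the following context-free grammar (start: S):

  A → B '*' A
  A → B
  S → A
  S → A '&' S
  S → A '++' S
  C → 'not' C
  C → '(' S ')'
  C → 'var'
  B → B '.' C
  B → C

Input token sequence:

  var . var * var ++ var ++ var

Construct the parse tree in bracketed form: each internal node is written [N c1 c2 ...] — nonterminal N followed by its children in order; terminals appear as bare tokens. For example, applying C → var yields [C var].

[S [A [B [B [C var]] . [C var]] * [A [B [C var]]]] ++ [S [A [B [C var]]] ++ [S [A [B [C var]]]]]]

S
A ++ S
B * A ++ S
B . C * A ++ S
C . C * A ++ S
var . C * A ++ S
var . var * A ++ S
var . var * B ++ S
var . var * C ++ S
var . var * var ++ S
var . var * var ++ A ++ S
var . var * var ++ B ++ S
var . var * var ++ C ++ S
var . var * var ++ var ++ S
var . var * var ++ var ++ A
var . var * var ++ var ++ B
var . var * var ++ var ++ C
var . var * var ++ var ++ var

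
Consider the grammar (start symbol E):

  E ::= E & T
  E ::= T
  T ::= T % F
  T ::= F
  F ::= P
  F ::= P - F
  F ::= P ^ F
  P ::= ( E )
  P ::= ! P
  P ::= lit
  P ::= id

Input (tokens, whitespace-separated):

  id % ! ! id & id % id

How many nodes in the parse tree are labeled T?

4

[E [E [T [T [F [P id]]] % [F [P ! [P ! [P id]]]]]] & [T [T [F [P id]]] % [F [P id]]]]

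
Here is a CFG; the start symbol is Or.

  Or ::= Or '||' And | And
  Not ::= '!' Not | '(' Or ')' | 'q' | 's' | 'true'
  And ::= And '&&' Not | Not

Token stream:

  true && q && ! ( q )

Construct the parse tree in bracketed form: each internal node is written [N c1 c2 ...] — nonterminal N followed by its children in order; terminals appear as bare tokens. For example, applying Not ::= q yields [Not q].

[Or [And [And [And [Not true]] && [Not q]] && [Not ! [Not ( [Or [And [Not q]]] )]]]]

Or
And
And && Not
And && Not && Not
Not && Not && Not
true && Not && Not
true && q && Not
true && q && ! Not
true && q && ! ( Or )
true && q && ! ( And )
true && q && ! ( Not )
true && q && ! ( q )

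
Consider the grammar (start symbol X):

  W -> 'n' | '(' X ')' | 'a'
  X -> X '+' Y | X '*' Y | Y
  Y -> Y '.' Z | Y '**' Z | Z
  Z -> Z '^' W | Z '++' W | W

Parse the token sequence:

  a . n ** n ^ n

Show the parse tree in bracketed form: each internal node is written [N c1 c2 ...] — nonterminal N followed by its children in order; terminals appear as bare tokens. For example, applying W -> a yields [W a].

[X [Y [Y [Y [Z [W a]]] . [Z [W n]]] ** [Z [Z [W n]] ^ [W n]]]]

X
Y
Y ** Z
Y . Z ** Z
Z . Z ** Z
W . Z ** Z
a . Z ** Z
a . W ** Z
a . n ** Z
a . n ** Z ^ W
a . n ** W ^ W
a . n ** n ^ W
a . n ** n ^ n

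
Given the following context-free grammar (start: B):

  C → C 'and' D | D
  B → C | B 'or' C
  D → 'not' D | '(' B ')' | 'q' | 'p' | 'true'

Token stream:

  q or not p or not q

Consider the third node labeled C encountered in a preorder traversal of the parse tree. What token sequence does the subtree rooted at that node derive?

not q

[B [B [B [C [D q]]] or [C [D not [D p]]]] or [C [D not [D q]]]]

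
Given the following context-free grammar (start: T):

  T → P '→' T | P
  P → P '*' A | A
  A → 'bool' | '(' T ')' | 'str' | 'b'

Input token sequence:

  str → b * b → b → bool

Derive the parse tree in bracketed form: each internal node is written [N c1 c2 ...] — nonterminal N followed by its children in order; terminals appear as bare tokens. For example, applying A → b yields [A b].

[T [P [A str]] → [T [P [P [A b]] * [A b]] → [T [P [A b]] → [T [P [A bool]]]]]]

T
P → T
A → T
str → T
str → P → T
str → P * A → T
str → A * A → T
str → b * A → T
str → b * b → T
str → b * b → P → T
str → b * b → A → T
str → b * b → b → T
str → b * b → b → P
str → b * b → b → A
str → b * b → b → bool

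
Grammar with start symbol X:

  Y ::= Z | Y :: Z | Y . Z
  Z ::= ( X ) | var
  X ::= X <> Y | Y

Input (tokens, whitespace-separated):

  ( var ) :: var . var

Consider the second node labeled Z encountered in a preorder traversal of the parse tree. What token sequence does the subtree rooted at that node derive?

[X [Y [Y [Y [Z ( [X [Y [Z var]]] )]] :: [Z var]] . [Z var]]]

var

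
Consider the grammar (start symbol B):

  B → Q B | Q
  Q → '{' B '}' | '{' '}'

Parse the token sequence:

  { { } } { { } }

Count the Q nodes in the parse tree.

[B [Q { [B [Q { }]] }] [B [Q { [B [Q { }]] }]]]

4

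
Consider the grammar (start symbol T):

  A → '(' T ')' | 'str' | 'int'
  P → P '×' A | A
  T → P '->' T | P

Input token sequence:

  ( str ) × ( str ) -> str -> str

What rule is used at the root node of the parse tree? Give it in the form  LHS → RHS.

[T [P [P [A ( [T [P [A str]]] )]] × [A ( [T [P [A str]]] )]] -> [T [P [A str]] -> [T [P [A str]]]]]

T → P '->' T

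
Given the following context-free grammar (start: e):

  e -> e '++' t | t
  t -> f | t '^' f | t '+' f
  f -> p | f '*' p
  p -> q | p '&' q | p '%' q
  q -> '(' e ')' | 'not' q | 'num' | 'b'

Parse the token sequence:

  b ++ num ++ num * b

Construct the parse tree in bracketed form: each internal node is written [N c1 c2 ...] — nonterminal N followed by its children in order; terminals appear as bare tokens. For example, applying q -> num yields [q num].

e
e ++ t
e ++ t ++ t
t ++ t ++ t
f ++ t ++ t
p ++ t ++ t
q ++ t ++ t
b ++ t ++ t
b ++ f ++ t
b ++ p ++ t
b ++ q ++ t
b ++ num ++ t
b ++ num ++ f
b ++ num ++ f * p
b ++ num ++ p * p
b ++ num ++ q * p
b ++ num ++ num * p
b ++ num ++ num * q
b ++ num ++ num * b

[e [e [e [t [f [p [q b]]]]] ++ [t [f [p [q num]]]]] ++ [t [f [f [p [q num]]] * [p [q b]]]]]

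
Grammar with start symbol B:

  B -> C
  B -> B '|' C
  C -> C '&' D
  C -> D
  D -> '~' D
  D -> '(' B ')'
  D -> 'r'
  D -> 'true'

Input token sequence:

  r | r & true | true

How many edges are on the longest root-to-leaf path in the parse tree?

5

[B [B [B [C [D r]]] | [C [C [D r]] & [D true]]] | [C [D true]]]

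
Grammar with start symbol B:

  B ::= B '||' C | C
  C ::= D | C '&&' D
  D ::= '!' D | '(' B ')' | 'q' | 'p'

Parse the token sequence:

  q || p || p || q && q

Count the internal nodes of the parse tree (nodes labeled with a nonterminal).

[B [B [B [B [C [D q]]] || [C [D p]]] || [C [D p]]] || [C [C [D q]] && [D q]]]

14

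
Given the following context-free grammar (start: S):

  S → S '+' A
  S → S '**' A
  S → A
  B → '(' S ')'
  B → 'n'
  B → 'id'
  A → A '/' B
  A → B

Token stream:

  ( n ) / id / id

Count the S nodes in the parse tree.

[S [A [A [A [B ( [S [A [B n]]] )]] / [B id]] / [B id]]]

2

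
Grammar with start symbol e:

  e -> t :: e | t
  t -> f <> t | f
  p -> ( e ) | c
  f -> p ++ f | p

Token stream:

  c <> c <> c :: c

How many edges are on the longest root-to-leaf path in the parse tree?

[e [t [f [p c]] <> [t [f [p c]] <> [t [f [p c]]]]] :: [e [t [f [p c]]]]]

6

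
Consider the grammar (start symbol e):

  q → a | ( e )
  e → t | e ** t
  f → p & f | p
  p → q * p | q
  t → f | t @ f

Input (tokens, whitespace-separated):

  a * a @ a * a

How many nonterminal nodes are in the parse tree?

13

[e [t [t [f [p [q a] * [p [q a]]]]] @ [f [p [q a] * [p [q a]]]]]]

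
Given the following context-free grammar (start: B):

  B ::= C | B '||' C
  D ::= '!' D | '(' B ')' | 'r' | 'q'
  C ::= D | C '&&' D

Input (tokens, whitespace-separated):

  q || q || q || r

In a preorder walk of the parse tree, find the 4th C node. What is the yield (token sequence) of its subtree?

r

[B [B [B [B [C [D q]]] || [C [D q]]] || [C [D q]]] || [C [D r]]]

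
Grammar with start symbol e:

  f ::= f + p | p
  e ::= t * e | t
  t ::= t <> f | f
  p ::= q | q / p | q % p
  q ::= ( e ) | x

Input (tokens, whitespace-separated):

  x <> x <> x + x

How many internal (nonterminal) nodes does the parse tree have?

16

[e [t [t [t [f [p [q x]]]] <> [f [p [q x]]]] <> [f [f [p [q x]]] + [p [q x]]]]]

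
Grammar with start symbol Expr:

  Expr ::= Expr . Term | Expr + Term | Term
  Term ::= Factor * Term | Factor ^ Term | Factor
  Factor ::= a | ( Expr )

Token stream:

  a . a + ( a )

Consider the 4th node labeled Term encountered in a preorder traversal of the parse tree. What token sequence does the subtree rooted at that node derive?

[Expr [Expr [Expr [Term [Factor a]]] . [Term [Factor a]]] + [Term [Factor ( [Expr [Term [Factor a]]] )]]]

a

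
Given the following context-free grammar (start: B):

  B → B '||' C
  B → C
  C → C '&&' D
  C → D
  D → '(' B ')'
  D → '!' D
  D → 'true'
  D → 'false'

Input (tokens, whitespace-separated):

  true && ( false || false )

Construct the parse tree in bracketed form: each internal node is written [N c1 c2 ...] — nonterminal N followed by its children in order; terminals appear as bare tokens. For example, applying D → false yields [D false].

B
C
C && D
D && D
true && D
true && ( B )
true && ( B || C )
true && ( C || C )
true && ( D || C )
true && ( false || C )
true && ( false || D )
true && ( false || false )

[B [C [C [D true]] && [D ( [B [B [C [D false]]] || [C [D false]]] )]]]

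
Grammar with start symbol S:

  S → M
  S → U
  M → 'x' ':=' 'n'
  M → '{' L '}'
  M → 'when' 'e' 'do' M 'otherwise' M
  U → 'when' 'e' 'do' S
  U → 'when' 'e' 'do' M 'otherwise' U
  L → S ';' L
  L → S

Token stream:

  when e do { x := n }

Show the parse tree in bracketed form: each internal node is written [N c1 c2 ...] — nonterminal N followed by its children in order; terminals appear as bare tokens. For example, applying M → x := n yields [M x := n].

S
U
when e do S
when e do M
when e do { L }
when e do { S }
when e do { M }
when e do { x := n }

[S [U when e do [S [M { [L [S [M x := n]]] }]]]]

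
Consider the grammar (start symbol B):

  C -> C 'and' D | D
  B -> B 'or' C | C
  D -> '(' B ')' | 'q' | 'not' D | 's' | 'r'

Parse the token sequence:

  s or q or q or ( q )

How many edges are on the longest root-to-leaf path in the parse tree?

6

[B [B [B [B [C [D s]]] or [C [D q]]] or [C [D q]]] or [C [D ( [B [C [D q]]] )]]]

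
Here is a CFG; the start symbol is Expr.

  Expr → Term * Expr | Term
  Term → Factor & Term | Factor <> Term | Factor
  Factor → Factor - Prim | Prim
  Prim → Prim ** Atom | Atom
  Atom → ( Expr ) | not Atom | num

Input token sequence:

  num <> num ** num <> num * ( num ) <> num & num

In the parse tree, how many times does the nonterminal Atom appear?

8

[Expr [Term [Factor [Prim [Atom num]]] <> [Term [Factor [Prim [Prim [Atom num]] ** [Atom num]]] <> [Term [Factor [Prim [Atom num]]]]]] * [Expr [Term [Factor [Prim [Atom ( [Expr [Term [Factor [Prim [Atom num]]]]] )]]] <> [Term [Factor [Prim [Atom num]]] & [Term [Factor [Prim [Atom num]]]]]]]]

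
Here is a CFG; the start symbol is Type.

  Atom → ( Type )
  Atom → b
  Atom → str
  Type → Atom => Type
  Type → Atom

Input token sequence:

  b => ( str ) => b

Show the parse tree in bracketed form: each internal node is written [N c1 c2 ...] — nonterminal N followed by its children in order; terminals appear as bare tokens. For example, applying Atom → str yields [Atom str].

Type
Atom => Type
b => Type
b => Atom => Type
b => ( Type ) => Type
b => ( Atom ) => Type
b => ( str ) => Type
b => ( str ) => Atom
b => ( str ) => b

[Type [Atom b] => [Type [Atom ( [Type [Atom str]] )] => [Type [Atom b]]]]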